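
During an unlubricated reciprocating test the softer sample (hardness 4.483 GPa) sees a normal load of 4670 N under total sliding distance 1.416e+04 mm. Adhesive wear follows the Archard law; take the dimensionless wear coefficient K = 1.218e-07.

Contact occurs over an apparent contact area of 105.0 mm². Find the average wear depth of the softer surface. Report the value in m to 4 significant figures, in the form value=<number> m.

Each operation runs at full float precision — intermediates are displayed rounded, and a single final rounding to 4 significant figures.
Convert: The distance L = 1.416e+04 mm = 14.16 m.
Convert: Hardness H = 4.483 GPa = 4.483e+09 Pa.
Convert: Contact area A = 105.0 mm² = 1.050e-04 m².
Working in SI base units: W = 4670 N, H = 4.483e+09 Pa, K = 1.218e-07.
Apply Archard: V = K·W·L/H = 1.218e-07 · 4670 · 14.16 / 4.483e+09 = 1.797e-12 m³.
Wear depth h = V/A = 1.797e-12 / 1.050e-04 = 1.711e-08 m.

value=1.711e-08 m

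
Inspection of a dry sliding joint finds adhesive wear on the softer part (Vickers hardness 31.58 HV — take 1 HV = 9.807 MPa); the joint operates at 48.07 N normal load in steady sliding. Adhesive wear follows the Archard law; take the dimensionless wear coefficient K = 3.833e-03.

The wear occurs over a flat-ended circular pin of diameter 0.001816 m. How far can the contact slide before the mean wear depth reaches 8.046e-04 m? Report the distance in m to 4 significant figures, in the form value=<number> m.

The intermediates are printed rounded, and every step keeps full precision; a lone final rounding: 4 significant digits.
Hardness H = 31.58 HV × 9.807 MPa/HV = 309.7 MPa = 3.097e+08 Pa.
Contact area A = π·d²/4 = π·(0.001816 m)²/4 = 2.590e-06 m².
Working in SI base units: W = 48.07 N, H = 3.097e+08 Pa, K = 3.833e-03.
Permissible volume V_lim = h_lim·A = 8.046e-04 · 2.590e-06 = 2.084e-09 m³.
Thus life L = V_lim·H/(K·W) = 2.084e-09 · 3.097e+08 / (3.833e-03 · 48.07) = 3.503 m.

value=3.503 m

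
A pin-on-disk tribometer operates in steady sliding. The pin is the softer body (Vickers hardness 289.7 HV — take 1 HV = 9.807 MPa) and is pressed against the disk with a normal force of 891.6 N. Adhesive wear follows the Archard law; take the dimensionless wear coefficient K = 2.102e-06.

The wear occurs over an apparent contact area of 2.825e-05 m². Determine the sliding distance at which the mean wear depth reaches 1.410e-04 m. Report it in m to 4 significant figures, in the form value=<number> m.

Printed values are rounded. The algebra keeps exact precision; rounded just once to four significant digits.
Convert: Hardness H = 289.7 HV × 9.807 MPa/HV = 2841 MPa = 2.841e+09 Pa.
Restated in SI base units: W = 891.6 N, H = 2.841e+09 Pa, K = 2.102e-06.
At the depth limit, V_lim = h_lim·A = 1.410e-04 · 2.825e-05 = 3.983e-09 m³.
Life L = V_lim·H/(K·W) = 3.983e-09 · 2.841e+09 / (2.102e-06 · 891.6) = 6038 m.

value=6038 m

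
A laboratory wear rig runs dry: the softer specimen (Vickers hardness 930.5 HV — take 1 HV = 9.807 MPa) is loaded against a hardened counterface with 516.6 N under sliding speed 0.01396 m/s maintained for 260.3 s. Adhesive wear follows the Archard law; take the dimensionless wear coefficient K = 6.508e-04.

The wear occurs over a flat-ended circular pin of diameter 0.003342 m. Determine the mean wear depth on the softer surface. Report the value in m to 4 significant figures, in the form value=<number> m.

Intermediate values are shown rounded — every step maintains exact precision; one last rounding: four significant digits.
Path length L = v·t = 0.01396 m/s × 260.3 s = 3.634 m.
Hardness H = 930.5 HV × 9.807 MPa/HV = 9125 MPa = 9.125e+09 Pa.
Contact area A = π·d²/4 = π·(0.003342 m)²/4 = 8.772e-06 m².
Restated in SI base units: W = 516.6 N, H = 9.125e+09 Pa, K = 6.508e-04.
By Archard's law, V = K·W·L/H = 6.508e-04 · 516.6 · 3.634 / 9.125e+09 = 1.339e-10 m³.
Depth h = V/A = 1.339e-10 / 8.772e-06 = 1.526e-05 m.

value=1.526e-05 m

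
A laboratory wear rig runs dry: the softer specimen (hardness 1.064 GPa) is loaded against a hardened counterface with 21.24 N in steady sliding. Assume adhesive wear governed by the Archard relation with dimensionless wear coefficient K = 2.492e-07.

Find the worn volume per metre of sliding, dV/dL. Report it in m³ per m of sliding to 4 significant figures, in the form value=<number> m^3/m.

Intermediates are shown rounded, and every step carries full precision. Rounded once at the end, at four significant figures.
Hardness H = 1.064 GPa = 1.064e+09 Pa.
Working in SI base units: W = 21.24 N, H = 1.064e+09 Pa, K = 2.492e-07.
Wear rate dV/dL = K·W/H: 2.492e-07 · 21.24 / 1.064e+09 = 4.975e-15 m³/m.

value=4.975e-15 m^3/m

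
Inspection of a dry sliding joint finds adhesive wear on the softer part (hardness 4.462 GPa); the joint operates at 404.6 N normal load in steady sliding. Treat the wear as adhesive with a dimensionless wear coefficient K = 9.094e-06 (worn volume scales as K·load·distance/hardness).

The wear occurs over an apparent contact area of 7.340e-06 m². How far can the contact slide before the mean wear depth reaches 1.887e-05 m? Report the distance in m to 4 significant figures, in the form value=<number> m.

value=168.0 m

Displayed values are rounded, and all arithmetic holds full precision. Rounded once at the end to four significant digits.
Hardness H = 4.462 GPa = 4.462e+09 Pa.
Expressed in SI base units: W = 404.6 N, H = 4.462e+09 Pa, K = 9.094e-06.
Volume at the limit: V_lim = h_lim·A = 1.887e-05 · 7.340e-06 = 1.385e-10 m³.
Life L = V_lim·H/(K·W) = 1.385e-10 · 4.462e+09 / (9.094e-06 · 404.6) = 168.0 m.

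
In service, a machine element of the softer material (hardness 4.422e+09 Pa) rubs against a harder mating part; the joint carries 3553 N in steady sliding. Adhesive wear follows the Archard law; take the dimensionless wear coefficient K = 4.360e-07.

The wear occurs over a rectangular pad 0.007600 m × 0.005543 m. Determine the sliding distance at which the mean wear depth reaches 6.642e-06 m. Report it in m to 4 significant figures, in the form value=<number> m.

Intermediates appear rounded. All arithmetic maintains full precision, and one final rounding, at four significant figures.
Contact area A = 0.007600 m × 0.005543 m = 4.213e-05 m².
As SI base values: W = 3553 N, H = 4.422e+09 Pa, K = 4.360e-07.
Limit volume V_lim = h_lim·A = 6.642e-06 · 4.213e-05 = 2.798e-10 m³.
Inverting, life L = V_lim·H/(K·W) = 2.798e-10 · 4.422e+09 / (4.360e-07 · 3553) = 798.7 m.

value=798.7 m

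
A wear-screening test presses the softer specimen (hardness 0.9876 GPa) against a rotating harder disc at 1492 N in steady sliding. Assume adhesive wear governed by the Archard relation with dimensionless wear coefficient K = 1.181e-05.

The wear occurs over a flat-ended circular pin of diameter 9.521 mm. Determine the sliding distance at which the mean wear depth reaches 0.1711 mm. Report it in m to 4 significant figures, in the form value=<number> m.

value=682.8 m

The intermediates are shown rounded. Each operation holds full precision; rounded just once: four significant digits.
Convert: Hardness H = 0.9876 GPa = 9.876e+08 Pa.
Convert: Pin diameter d = 9.521 mm = 0.009521 m. Contact area A = π·d²/4 = π·(0.009521 m)²/4 = 7.120e-05 m².
Convert: Depth limit h_lim = 0.1711 mm = 1.711e-04 m.
Restated in SI base units: W = 1492 N, H = 9.876e+08 Pa, K = 1.181e-05.
Volume at the limit: V_lim = h_lim·A = 1.711e-04 · 7.120e-05 = 1.218e-08 m³.
Thus life L = V_lim·H/(K·W) = 1.218e-08 · 9.876e+08 / (1.181e-05 · 1492) = 682.8 m.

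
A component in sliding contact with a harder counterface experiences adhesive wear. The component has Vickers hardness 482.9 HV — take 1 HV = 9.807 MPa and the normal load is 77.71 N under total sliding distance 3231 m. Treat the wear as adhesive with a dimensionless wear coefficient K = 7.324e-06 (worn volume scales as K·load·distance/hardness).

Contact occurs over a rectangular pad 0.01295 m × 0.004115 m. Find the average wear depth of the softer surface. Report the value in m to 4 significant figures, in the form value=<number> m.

value=7.287e-06 m

Intermediates are printed rounded; every step holds full precision; a lone final rounding, at 4 significant figures.
Convert: Hardness H = 482.9 HV × 9.807 MPa/HV = 4736 MPa = 4.736e+09 Pa.
Convert: Contact area A = 0.01295 m × 0.004115 m = 5.329e-05 m².
In SI base units: W = 77.71 N, H = 4.736e+09 Pa, K = 7.324e-06.
Worn volume V = K·W·L/H = 7.324e-06 · 77.71 · 3231 / 4.736e+09 = 3.883e-10 m³.
Mean depth h = V/A = 3.883e-10 / 5.329e-05 = 7.287e-06 m.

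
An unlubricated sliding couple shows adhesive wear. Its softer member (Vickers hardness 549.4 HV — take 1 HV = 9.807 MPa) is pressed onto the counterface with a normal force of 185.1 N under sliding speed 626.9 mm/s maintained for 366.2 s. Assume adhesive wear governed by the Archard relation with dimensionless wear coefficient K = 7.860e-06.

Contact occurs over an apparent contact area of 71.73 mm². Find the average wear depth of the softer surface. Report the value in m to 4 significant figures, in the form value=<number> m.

value=8.642e-07 m

Quoted intermediates are rounded — all working math runs at full float precision; rounded just once, at four significant digits.
Convert: Sliding speed v = 626.9 mm/s = 0.6269 m/s. Sliding distance L = v·t = 0.6269 m/s × 366.2 s = 229.6 m.
Convert: Hardness H = 549.4 HV × 9.807 MPa/HV = 5388 MPa = 5.388e+09 Pa.
Convert: Contact area A = 71.73 mm² = 7.173e-05 m².
In SI base units: W = 185.1 N, H = 5.388e+09 Pa, K = 7.860e-06.
Archard relation: V = K·W·L/H = 7.860e-06 · 185.1 · 229.6 / 5.388e+09 = 6.199e-11 m³.
Mean wear depth h = V/A = 6.199e-11 / 7.173e-05 = 8.642e-07 m.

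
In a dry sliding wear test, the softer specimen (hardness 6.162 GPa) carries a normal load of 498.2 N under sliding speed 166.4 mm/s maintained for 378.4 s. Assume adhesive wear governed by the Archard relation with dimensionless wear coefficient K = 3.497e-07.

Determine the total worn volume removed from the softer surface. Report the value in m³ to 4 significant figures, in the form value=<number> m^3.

Quoted intermediates are rounded; each operation maintains full float precision, and one final rounding to four significant digits.
Sliding speed v = 166.4 mm/s = 0.1664 m/s. Total distance L = v·t = 0.1664 m/s × 378.4 s = 62.97 m.
Hardness H = 6.162 GPa = 6.162e+09 Pa.
In SI base units, W = 498.2 N, H = 6.162e+09 Pa, K = 3.497e-07.
Wear volume V = K·W·L/H = 3.497e-07 · 498.2 · 62.97 / 6.162e+09 = 1.780e-12 m³.

value=1.780e-12 m^3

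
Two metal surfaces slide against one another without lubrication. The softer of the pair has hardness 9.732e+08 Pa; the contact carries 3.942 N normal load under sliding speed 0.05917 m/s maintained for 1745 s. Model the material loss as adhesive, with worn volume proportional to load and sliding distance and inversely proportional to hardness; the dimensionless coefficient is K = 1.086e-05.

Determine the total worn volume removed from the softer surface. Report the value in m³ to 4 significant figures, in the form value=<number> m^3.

Every step holds full float precision; the intermediates are printed rounded. Rounded once at the end: 4 significant digits.
Convert: Path length L = v·t = 0.05917 m/s × 1745 s = 103.3 m.
Working in SI base units: W = 3.942 N, H = 9.732e+08 Pa, K = 1.086e-05.
Worn volume V = K·W·L/H = 1.086e-05 · 3.942 · 103.3 / 9.732e+08 = 4.542e-12 m³.

value=4.542e-12 m^3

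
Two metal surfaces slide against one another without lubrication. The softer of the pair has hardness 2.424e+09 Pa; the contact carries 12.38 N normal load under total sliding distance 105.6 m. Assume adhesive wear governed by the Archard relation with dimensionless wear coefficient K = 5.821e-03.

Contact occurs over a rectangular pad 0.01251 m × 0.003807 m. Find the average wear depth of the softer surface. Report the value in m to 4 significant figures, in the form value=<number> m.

value=6.592e-05 m

Intermediates are shown rounded — all arithmetic maintains full precision — one last rounding, at four significant figures.
Convert: Contact area A = 0.01251 m × 0.003807 m = 4.763e-05 m².
SI base units throughout: W = 12.38 N, H = 2.424e+09 Pa, K = 5.821e-03.
Apply Archard: V = K·W·L/H = 5.821e-03 · 12.38 · 105.6 / 2.424e+09 = 3.139e-09 m³.
Depth h = V/A = 3.139e-09 / 4.763e-05 = 6.592e-05 m.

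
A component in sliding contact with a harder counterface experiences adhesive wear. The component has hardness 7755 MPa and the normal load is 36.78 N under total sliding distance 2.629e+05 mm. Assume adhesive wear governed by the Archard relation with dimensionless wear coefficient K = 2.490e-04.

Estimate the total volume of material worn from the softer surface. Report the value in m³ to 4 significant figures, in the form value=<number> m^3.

The intermediates are printed rounded; every step runs at full precision — a single final rounding: four significant figures.
The distance L = 2.629e+05 mm = 262.9 m.
Hardness H = 7755 MPa = 7.755e+09 Pa.
In SI base units, W = 36.78 N, H = 7.755e+09 Pa, K = 2.490e-04.
Volume removed: V = K·W·L/H = 2.490e-04 · 36.78 · 262.9 / 7.755e+09 = 3.105e-10 m³.

value=3.105e-10 m^3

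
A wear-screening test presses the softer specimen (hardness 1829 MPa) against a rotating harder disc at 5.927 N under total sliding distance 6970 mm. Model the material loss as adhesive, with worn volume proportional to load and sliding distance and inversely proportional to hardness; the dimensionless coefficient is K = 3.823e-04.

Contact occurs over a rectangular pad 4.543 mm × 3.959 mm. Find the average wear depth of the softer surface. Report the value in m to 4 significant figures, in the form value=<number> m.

value=4.801e-07 m

Intermediates are displayed rounded, and all working math maintains full precision — one last rounding: four significant figures.
Convert: Distance covered L = 6970 mm = 6.970 m.
Convert: Hardness H = 1829 MPa = 1.829e+09 Pa.
Convert: Pad sides 4.543 mm × 3.959 mm = 0.004543 m × 0.003959 m. Contact area A = 0.004543 m × 0.003959 m = 1.799e-05 m².
As SI base values: W = 5.927 N, H = 1.829e+09 Pa, K = 3.823e-04.
By Archard's law, V = K·W·L/H = 3.823e-04 · 5.927 · 6.970 / 1.829e+09 = 8.635e-12 m³.
Depth h = V/A = 8.635e-12 / 1.799e-05 = 4.801e-07 m.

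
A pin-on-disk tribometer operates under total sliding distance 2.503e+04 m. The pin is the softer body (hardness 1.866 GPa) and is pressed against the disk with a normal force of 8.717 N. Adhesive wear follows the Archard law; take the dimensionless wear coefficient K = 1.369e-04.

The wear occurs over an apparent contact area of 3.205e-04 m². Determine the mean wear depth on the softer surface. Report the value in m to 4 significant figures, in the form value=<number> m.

value=4.994e-05 m

Intermediate values appear rounded. The computation runs at full precision — one final rounding: four significant figures.
Hardness H = 1.866 GPa = 1.866e+09 Pa.
SI base units throughout: W = 8.717 N, H = 1.866e+09 Pa, K = 1.369e-04.
Archard relation: V = K·W·L/H = 1.369e-04 · 8.717 · 2.503e+04 / 1.866e+09 = 1.601e-08 m³.
Mean depth h = V/A = 1.601e-08 / 3.205e-04 = 4.994e-05 m.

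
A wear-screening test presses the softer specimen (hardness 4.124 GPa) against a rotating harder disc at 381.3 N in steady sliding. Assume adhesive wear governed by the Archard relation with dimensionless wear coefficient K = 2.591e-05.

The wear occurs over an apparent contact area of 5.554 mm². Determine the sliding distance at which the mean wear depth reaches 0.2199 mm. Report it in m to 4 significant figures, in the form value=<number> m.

value=509.8 m

The algebra carries full precision. The intermediates are shown rounded, and one last rounding: 4 significant figures.
Convert: Hardness H = 4.124 GPa = 4.124e+09 Pa.
Convert: Contact area A = 5.554 mm² = 5.554e-06 m².
Convert: Depth limit h_lim = 0.2199 mm = 2.199e-04 m.
SI base units throughout: W = 381.3 N, H = 4.124e+09 Pa, K = 2.591e-05.
Allowed volume V_lim = h_lim·A = 2.199e-04 · 5.554e-06 = 1.221e-09 m³.
Life L = V_lim·H/(K·W) = 1.221e-09 · 4.124e+09 / (2.591e-05 · 381.3) = 509.8 m.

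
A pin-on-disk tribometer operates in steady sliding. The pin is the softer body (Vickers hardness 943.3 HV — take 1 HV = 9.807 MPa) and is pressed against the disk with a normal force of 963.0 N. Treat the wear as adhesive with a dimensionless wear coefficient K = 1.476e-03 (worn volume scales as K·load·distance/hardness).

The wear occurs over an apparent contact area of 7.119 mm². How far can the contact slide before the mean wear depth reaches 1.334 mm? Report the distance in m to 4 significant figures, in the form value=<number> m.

value=61.81 m

The algebra runs at full float precision — printed values are rounded — rounded just once to four significant figures.
Hardness H = 943.3 HV × 9.807 MPa/HV = 9251 MPa = 9.251e+09 Pa.
Contact area A = 7.119 mm² = 7.119e-06 m².
Depth limit h_lim = 1.334 mm = 0.001334 m.
Expressed in SI base units: W = 963.0 N, H = 9.251e+09 Pa, K = 1.476e-03.
Allowed volume V_lim = h_lim·A = 0.001334 · 7.119e-06 = 9.497e-09 m³.
So the life L = V_lim·H/(K·W) = 9.497e-09 · 9.251e+09 / (1.476e-03 · 963.0) = 61.81 m.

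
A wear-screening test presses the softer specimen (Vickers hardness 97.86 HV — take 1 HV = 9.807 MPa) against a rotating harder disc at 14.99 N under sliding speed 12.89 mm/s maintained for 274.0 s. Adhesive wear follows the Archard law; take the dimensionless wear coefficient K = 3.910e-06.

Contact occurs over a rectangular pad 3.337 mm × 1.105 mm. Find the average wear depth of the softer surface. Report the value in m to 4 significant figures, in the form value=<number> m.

Each operation holds full precision — the intermediates are displayed rounded — a single final rounding: four significant digits.
Convert: Sliding speed v = 12.89 mm/s = 0.01289 m/s. Distance covered L = v·t = 0.01289 m/s × 274.0 s = 3.532 m.
Convert: Hardness H = 97.86 HV × 9.807 MPa/HV = 959.7 MPa = 9.597e+08 Pa.
Convert: Pad sides 3.337 mm × 1.105 mm = 0.003337 m × 0.001105 m. Contact area A = 0.003337 m × 0.001105 m = 3.687e-06 m².
Working in SI base units: W = 14.99 N, H = 9.597e+08 Pa, K = 3.910e-06.
Apply Archard: V = K·W·L/H = 3.910e-06 · 14.99 · 3.532 / 9.597e+08 = 2.157e-13 m³.
Mean depth h = V/A = 2.157e-13 / 3.687e-06 = 5.850e-08 m.

value=5.850e-08 m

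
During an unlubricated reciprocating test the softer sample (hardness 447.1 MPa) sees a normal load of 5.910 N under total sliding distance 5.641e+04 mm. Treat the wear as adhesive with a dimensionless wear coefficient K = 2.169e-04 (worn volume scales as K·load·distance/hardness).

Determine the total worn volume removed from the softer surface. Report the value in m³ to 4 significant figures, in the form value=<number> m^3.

value=1.617e-10 m^3

Every step holds full float precision, and the intermediates are printed rounded; one last rounding: 4 significant digits.
Convert: Path length L = 5.641e+04 mm = 56.41 m.
Convert: Hardness H = 447.1 MPa = 4.471e+08 Pa.
Expressed in SI base units: W = 5.910 N, H = 4.471e+08 Pa, K = 2.169e-04.
Apply Archard: V = K·W·L/H = 2.169e-04 · 5.910 · 56.41 / 4.471e+08 = 1.617e-10 m³.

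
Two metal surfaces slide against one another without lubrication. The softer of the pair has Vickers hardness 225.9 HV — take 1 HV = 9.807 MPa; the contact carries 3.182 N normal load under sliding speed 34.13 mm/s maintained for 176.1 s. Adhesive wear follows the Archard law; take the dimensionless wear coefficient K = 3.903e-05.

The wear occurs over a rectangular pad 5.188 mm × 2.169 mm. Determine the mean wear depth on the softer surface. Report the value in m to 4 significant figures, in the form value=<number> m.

value=2.994e-08 m

All arithmetic keeps exact precision. The intermediates are shown rounded. Rounded once at the end: four significant digits.
Sliding speed v = 34.13 mm/s = 0.03413 m/s. Sliding distance L = v·t = 0.03413 m/s × 176.1 s = 6.010 m.
Hardness H = 225.9 HV × 9.807 MPa/HV = 2215 MPa = 2.215e+09 Pa.
Pad sides 5.188 mm × 2.169 mm = 0.005188 m × 0.002169 m. Contact area A = 0.005188 m × 0.002169 m = 1.125e-05 m².
As SI base values: W = 3.182 N, H = 2.215e+09 Pa, K = 3.903e-05.
By Archard's law, V = K·W·L/H = 3.903e-05 · 3.182 · 6.010 / 2.215e+09 = 3.369e-13 m³.
Depth of wear h = V/A = 3.369e-13 / 1.125e-05 = 2.994e-08 m.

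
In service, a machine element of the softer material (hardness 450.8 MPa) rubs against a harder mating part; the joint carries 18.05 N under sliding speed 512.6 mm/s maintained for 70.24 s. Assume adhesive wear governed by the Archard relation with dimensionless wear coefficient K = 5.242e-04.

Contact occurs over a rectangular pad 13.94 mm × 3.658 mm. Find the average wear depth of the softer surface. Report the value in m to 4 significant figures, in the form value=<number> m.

The computation holds full float precision. Shown intermediates are rounded; one final rounding, at four significant digits.
Sliding speed v = 512.6 mm/s = 0.5126 m/s. Distance covered L = v·t = 0.5126 m/s × 70.24 s = 36.01 m.
Hardness H = 450.8 MPa = 4.508e+08 Pa.
Pad sides 13.94 mm × 3.658 mm = 0.01394 m × 0.003658 m. Contact area A = 0.01394 m × 0.003658 m = 5.099e-05 m².
In SI base units, W = 18.05 N, H = 4.508e+08 Pa, K = 5.242e-04.
Archard volume V = K·W·L/H = 5.242e-04 · 18.05 · 36.01 / 4.508e+08 = 7.557e-10 m³.
Mean depth h = V/A = 7.557e-10 / 5.099e-05 = 1.482e-05 m.

value=1.482e-05 m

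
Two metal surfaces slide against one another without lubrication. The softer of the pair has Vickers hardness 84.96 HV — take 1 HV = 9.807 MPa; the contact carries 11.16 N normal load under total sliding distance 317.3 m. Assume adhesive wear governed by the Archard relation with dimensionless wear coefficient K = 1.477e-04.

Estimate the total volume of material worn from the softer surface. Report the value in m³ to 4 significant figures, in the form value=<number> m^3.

Displayed values are rounded. The algebra keeps exact precision; rounded once at the end: 4 significant figures.
Convert: Hardness H = 84.96 HV × 9.807 MPa/HV = 833.2 MPa = 8.332e+08 Pa.
In SI base units, W = 11.16 N, H = 8.332e+08 Pa, K = 1.477e-04.
Archard volume V = K·W·L/H = 1.477e-04 · 11.16 · 317.3 / 8.332e+08 = 6.277e-10 m³.

value=6.277e-10 m^3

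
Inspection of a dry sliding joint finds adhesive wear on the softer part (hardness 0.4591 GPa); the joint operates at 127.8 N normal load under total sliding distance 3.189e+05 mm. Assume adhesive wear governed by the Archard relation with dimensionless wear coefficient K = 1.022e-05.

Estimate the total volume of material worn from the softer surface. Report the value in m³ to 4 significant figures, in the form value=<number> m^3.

value=9.073e-10 m^3

The intermediates are printed rounded; every step maintains exact precision — one final rounding, at four significant figures.
Convert: Total distance L = 3.189e+05 mm = 318.9 m.
Convert: Hardness H = 0.4591 GPa = 4.591e+08 Pa.
In SI base units, W = 127.8 N, H = 4.591e+08 Pa, K = 1.022e-05.
Apply Archard: V = K·W·L/H = 1.022e-05 · 127.8 · 318.9 / 4.591e+08 = 9.073e-10 m³.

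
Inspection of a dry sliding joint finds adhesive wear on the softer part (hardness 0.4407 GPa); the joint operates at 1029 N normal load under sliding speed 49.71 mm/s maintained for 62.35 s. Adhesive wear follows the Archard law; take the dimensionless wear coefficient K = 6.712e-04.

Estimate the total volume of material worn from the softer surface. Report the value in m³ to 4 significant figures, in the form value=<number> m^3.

value=4.857e-09 m^3

The intermediates are shown rounded, and all working math holds full precision. Rounded just once: four significant digits.
Sliding speed v = 49.71 mm/s = 0.04971 m/s. Distance covered L = v·t = 0.04971 m/s × 62.35 s = 3.099 m.
Hardness H = 0.4407 GPa = 4.407e+08 Pa.
SI base units throughout: W = 1029 N, H = 4.407e+08 Pa, K = 6.712e-04.
By Archard's law, V = K·W·L/H = 6.712e-04 · 1029 · 3.099 / 4.407e+08 = 4.857e-09 m³.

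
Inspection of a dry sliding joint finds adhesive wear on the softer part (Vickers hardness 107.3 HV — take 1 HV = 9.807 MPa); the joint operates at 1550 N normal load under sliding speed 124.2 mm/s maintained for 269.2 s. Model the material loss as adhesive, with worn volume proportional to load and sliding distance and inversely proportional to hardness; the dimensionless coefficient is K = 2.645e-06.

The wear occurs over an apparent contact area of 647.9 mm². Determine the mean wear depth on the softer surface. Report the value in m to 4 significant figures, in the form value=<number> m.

value=2.011e-07 m

The intermediates appear rounded — the algebra keeps exact precision, and one last rounding to four significant figures.
Sliding speed v = 124.2 mm/s = 0.1242 m/s. Path length L = v·t = 0.1242 m/s × 269.2 s = 33.43 m.
Hardness H = 107.3 HV × 9.807 MPa/HV = 1052 MPa = 1.052e+09 Pa.
Contact area A = 647.9 mm² = 6.479e-04 m².
As SI base values: W = 1550 N, H = 1.052e+09 Pa, K = 2.645e-06.
The Archard volume V = K·W·L/H = 2.645e-06 · 1550 · 33.43 / 1.052e+09 = 1.303e-10 m³.
Mean wear depth h = V/A = 1.303e-10 / 6.479e-04 = 2.011e-07 m.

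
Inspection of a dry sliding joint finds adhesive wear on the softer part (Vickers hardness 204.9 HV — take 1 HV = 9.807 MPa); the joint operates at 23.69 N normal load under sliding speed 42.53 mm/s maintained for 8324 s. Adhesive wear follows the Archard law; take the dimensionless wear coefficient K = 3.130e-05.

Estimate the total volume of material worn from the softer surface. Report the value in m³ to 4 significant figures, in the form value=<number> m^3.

value=1.306e-10 m^3

Intermediate values are shown rounded. The algebra holds exact precision, and rounded just once: four significant figures.
Convert: Sliding speed v = 42.53 mm/s = 0.04253 m/s. The distance L = v·t = 0.04253 m/s × 8324 s = 354.0 m.
Convert: Hardness H = 204.9 HV × 9.807 MPa/HV = 2009 MPa = 2.009e+09 Pa.
As SI base values: W = 23.69 N, H = 2.009e+09 Pa, K = 3.130e-05.
Wear volume V = K·W·L/H = 3.130e-05 · 23.69 · 354.0 / 2.009e+09 = 1.306e-10 m³.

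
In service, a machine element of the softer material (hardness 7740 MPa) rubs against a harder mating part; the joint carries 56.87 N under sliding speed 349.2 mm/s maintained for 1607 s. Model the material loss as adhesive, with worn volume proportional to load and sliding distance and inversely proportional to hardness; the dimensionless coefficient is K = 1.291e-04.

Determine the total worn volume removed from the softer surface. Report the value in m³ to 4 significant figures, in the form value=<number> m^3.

value=5.323e-10 m^3

All arithmetic keeps exact precision, and intermediate values are shown rounded, and one last rounding, at four significant digits.
Sliding speed v = 349.2 mm/s = 0.3492 m/s. Distance L = v·t = 0.3492 m/s × 1607 s = 561.2 m.
Hardness H = 7740 MPa = 7.740e+09 Pa.
SI base units throughout: W = 56.87 N, H = 7.740e+09 Pa, K = 1.291e-04.
Archard volume V = K·W·L/H = 1.291e-04 · 56.87 · 561.2 / 7.740e+09 = 5.323e-10 m³.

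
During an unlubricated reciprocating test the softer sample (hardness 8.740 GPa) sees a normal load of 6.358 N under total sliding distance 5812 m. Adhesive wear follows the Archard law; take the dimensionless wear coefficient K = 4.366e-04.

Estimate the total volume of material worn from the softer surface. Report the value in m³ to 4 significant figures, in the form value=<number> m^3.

Quoted intermediates are rounded; each operation runs at full float precision, and rounded just once: four significant digits.
Hardness H = 8.740 GPa = 8.740e+09 Pa.
Restated in SI base units: W = 6.358 N, H = 8.740e+09 Pa, K = 4.366e-04.
By Archard's law, V = K·W·L/H = 4.366e-04 · 6.358 · 5812 / 8.740e+09 = 1.846e-09 m³.

value=1.846e-09 m^3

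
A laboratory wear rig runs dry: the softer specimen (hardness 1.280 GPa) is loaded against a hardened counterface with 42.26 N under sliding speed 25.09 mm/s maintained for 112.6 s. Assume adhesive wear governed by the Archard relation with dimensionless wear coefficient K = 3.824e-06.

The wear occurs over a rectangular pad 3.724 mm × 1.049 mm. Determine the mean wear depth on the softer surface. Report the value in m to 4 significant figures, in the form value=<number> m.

The intermediates appear rounded, and the algebra runs at full precision, and rounded just once, at four significant digits.
Convert: Sliding speed v = 25.09 mm/s = 0.02509 m/s. Sliding distance L = v·t = 0.02509 m/s × 112.6 s = 2.825 m.
Convert: Hardness H = 1.280 GPa = 1.280e+09 Pa.
Convert: Pad sides 3.724 mm × 1.049 mm = 0.003724 m × 0.001049 m. Contact area A = 0.003724 m × 0.001049 m = 3.906e-06 m².
In SI base units: W = 42.26 N, H = 1.280e+09 Pa, K = 3.824e-06.
Apply Archard: V = K·W·L/H = 3.824e-06 · 42.26 · 2.825 / 1.280e+09 = 3.567e-13 m³.
Mean depth h = V/A = 3.567e-13 / 3.906e-06 = 9.130e-08 m.

value=9.130e-08 m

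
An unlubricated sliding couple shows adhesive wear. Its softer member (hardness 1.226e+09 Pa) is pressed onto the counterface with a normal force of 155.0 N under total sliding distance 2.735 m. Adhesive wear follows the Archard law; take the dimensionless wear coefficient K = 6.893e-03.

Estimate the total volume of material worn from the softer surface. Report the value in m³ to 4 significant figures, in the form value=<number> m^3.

value=2.383e-09 m^3

Every step holds full precision — intermediates are printed rounded — one final rounding to four significant digits.
As SI base values: W = 155.0 N, H = 1.226e+09 Pa, K = 6.893e-03.
Archard relation: V = K·W·L/H = 6.893e-03 · 155.0 · 2.735 / 1.226e+09 = 2.383e-09 m³.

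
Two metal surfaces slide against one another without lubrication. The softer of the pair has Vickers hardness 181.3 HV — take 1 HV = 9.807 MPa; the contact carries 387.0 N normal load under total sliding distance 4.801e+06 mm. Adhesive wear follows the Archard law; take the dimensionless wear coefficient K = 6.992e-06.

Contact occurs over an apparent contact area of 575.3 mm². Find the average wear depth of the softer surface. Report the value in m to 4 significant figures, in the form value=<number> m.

value=1.270e-05 m

Every step maintains full float precision; the intermediates appear rounded; rounded just once: 4 significant digits.
The distance L = 4.801e+06 mm = 4801 m.
Hardness H = 181.3 HV × 9.807 MPa/HV = 1778 MPa = 1.778e+09 Pa.
Contact area A = 575.3 mm² = 5.753e-04 m².
Working in SI base units: W = 387.0 N, H = 1.778e+09 Pa, K = 6.992e-06.
The Archard volume V = K·W·L/H = 6.992e-06 · 387.0 · 4801 / 1.778e+09 = 7.307e-09 m³.
Mean wear depth h = V/A = 7.307e-09 / 5.753e-04 = 1.270e-05 m.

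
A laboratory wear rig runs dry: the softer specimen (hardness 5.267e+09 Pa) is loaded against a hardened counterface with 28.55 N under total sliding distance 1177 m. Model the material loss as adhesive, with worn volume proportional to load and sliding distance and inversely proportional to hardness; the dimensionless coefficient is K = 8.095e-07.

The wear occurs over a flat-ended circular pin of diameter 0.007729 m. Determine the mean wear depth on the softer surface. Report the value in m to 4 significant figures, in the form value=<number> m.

Intermediate values are displayed rounded — each operation runs at full float precision; one final rounding: four significant digits.
Convert: Contact area A = π·d²/4 = π·(0.007729 m)²/4 = 4.692e-05 m².
In SI base units, W = 28.55 N, H = 5.267e+09 Pa, K = 8.095e-07.
Volume removed: V = K·W·L/H = 8.095e-07 · 28.55 · 1177 / 5.267e+09 = 5.165e-12 m³.
Mean wear depth h = V/A = 5.165e-12 / 4.692e-05 = 1.101e-07 m.

value=1.101e-07 m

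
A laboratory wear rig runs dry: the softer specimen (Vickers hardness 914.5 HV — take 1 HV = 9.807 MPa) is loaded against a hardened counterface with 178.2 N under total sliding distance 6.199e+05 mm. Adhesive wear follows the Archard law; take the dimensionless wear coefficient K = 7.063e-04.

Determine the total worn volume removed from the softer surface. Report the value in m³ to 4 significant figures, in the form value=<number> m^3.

value=8.700e-09 m^3

Intermediates are displayed rounded — the computation carries full precision — a lone final rounding to four significant digits.
Total distance L = 6.199e+05 mm = 619.9 m.
Hardness H = 914.5 HV × 9.807 MPa/HV = 8969 MPa = 8.969e+09 Pa.
In SI base units: W = 178.2 N, H = 8.969e+09 Pa, K = 7.063e-04.
Apply Archard: V = K·W·L/H = 7.063e-04 · 178.2 · 619.9 / 8.969e+09 = 8.700e-09 m³.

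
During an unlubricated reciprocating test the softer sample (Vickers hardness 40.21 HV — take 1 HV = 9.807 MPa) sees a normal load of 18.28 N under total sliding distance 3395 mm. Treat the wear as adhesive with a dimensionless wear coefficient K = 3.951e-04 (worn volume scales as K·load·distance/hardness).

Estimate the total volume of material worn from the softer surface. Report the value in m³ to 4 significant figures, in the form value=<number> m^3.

value=6.218e-11 m^3

Intermediate values are shown rounded — the algebra runs at full precision, and a lone final rounding, at 4 significant digits.
Distance covered L = 3395 mm = 3.395 m.
Hardness H = 40.21 HV × 9.807 MPa/HV = 394.3 MPa = 3.943e+08 Pa.
In SI base units: W = 18.28 N, H = 3.943e+08 Pa, K = 3.951e-04.
The Archard volume V = K·W·L/H = 3.951e-04 · 18.28 · 3.395 / 3.943e+08 = 6.218e-11 m³.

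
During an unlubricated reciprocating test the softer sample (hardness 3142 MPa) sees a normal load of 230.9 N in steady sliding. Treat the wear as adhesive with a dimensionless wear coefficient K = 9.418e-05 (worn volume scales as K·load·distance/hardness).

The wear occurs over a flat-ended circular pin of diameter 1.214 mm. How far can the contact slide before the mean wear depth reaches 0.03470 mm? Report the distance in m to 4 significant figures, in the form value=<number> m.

value=5.803 m

Quoted intermediates are rounded. All working math keeps exact precision. Rounded once at the end, at four significant digits.
Convert: Hardness H = 3142 MPa = 3.142e+09 Pa.
Convert: Pin diameter d = 1.214 mm = 0.001214 m. Contact area A = π·d²/4 = π·(0.001214 m)²/4 = 1.158e-06 m².
Convert: Depth limit h_lim = 0.03470 mm = 3.470e-05 m.
In SI base units: W = 230.9 N, H = 3.142e+09 Pa, K = 9.418e-05.
Permissible volume V_lim = h_lim·A = 3.470e-05 · 1.158e-06 = 4.017e-11 m³.
So the life L = V_lim·H/(K·W) = 4.017e-11 · 3.142e+09 / (9.418e-05 · 230.9) = 5.803 m.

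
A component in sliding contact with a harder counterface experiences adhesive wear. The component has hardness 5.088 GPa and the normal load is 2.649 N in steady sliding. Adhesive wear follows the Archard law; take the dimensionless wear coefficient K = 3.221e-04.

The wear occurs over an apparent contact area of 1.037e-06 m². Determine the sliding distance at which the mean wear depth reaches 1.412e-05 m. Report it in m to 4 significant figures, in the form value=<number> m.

The algebra carries full float precision, and quoted intermediates are rounded. Rounded just once: 4 significant figures.
Hardness H = 5.088 GPa = 5.088e+09 Pa.
In SI base units, W = 2.649 N, H = 5.088e+09 Pa, K = 3.221e-04.
Wearable volume V_lim = h_lim·A = 1.412e-05 · 1.037e-06 = 1.464e-11 m³.
Life L = V_lim·H/(K·W) = 1.464e-11 · 5.088e+09 / (3.221e-04 · 2.649) = 87.31 m.

value=87.31 m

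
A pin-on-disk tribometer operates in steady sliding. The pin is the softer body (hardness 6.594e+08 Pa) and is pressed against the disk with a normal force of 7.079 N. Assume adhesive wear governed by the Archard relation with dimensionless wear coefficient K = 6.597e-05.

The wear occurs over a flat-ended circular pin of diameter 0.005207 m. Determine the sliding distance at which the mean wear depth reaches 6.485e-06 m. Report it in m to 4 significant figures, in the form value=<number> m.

Intermediates are shown rounded — the computation holds full float precision; a single final rounding: four significant figures.
Convert: Contact area A = π·d²/4 = π·(0.005207 m)²/4 = 2.129e-05 m².
Collected in SI base units: W = 7.079 N, H = 6.594e+08 Pa, K = 6.597e-05.
Wearable volume V_lim = h_lim·A = 6.485e-06 · 2.129e-05 = 1.381e-10 m³.
Thus life L = V_lim·H/(K·W) = 1.381e-10 · 6.594e+08 / (6.597e-05 · 7.079) = 195.0 m.

value=195.0 m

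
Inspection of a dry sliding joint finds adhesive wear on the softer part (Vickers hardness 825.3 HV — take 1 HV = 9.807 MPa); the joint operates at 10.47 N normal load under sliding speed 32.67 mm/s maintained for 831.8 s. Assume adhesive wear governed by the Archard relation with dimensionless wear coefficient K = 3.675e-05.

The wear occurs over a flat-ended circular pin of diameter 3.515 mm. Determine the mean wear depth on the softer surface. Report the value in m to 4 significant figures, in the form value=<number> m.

value=1.331e-07 m

The intermediates are displayed rounded, and all arithmetic runs at full precision; rounded once at the end to 4 significant digits.
Sliding speed v = 32.67 mm/s = 0.03267 m/s. Distance covered L = v·t = 0.03267 m/s × 831.8 s = 27.17 m.
Hardness H = 825.3 HV × 9.807 MPa/HV = 8094 MPa = 8.094e+09 Pa.
Pin diameter d = 3.515 mm = 0.003515 m. Contact area A = π·d²/4 = π·(0.003515 m)²/4 = 9.704e-06 m².
Expressed in SI base units: W = 10.47 N, H = 8.094e+09 Pa, K = 3.675e-05.
The Archard volume V = K·W·L/H = 3.675e-05 · 10.47 · 27.17 / 8.094e+09 = 1.292e-12 m³.
Mean wear depth h = V/A = 1.292e-12 / 9.704e-06 = 1.331e-07 m.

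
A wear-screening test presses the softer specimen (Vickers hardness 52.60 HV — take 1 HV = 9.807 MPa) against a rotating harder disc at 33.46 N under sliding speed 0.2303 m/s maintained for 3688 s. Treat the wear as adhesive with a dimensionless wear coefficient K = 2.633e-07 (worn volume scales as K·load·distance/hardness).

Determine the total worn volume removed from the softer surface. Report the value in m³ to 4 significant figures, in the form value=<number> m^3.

Intermediates are printed rounded, and each operation holds full precision. Rounded just once, at 4 significant figures.
Convert: Distance covered L = v·t = 0.2303 m/s × 3688 s = 849.3 m.
Convert: Hardness H = 52.60 HV × 9.807 MPa/HV = 515.8 MPa = 5.158e+08 Pa.
As SI base values: W = 33.46 N, H = 5.158e+08 Pa, K = 2.633e-07.
The Archard volume V = K·W·L/H = 2.633e-07 · 33.46 · 849.3 / 5.158e+08 = 1.451e-11 m³.

value=1.451e-11 m^3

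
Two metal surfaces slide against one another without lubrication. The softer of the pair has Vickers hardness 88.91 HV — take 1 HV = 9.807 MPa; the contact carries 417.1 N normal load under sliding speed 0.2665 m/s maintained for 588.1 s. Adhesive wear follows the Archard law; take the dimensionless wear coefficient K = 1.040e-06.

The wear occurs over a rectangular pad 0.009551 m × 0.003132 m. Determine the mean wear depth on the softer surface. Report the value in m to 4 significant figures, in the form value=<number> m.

value=2.607e-06 m

All working math keeps full float precision; intermediate values are shown rounded; a single final rounding to four significant digits.
Convert: Distance covered L = v·t = 0.2665 m/s × 588.1 s = 156.7 m.
Convert: Hardness H = 88.91 HV × 9.807 MPa/HV = 871.9 MPa = 8.719e+08 Pa.
Convert: Contact area A = 0.009551 m × 0.003132 m = 2.991e-05 m².
Restated in SI base units: W = 417.1 N, H = 8.719e+08 Pa, K = 1.040e-06.
Worn volume V = K·W·L/H = 1.040e-06 · 417.1 · 156.7 / 8.719e+08 = 7.797e-11 m³.
Depth h = V/A = 7.797e-11 / 2.991e-05 = 2.607e-06 m.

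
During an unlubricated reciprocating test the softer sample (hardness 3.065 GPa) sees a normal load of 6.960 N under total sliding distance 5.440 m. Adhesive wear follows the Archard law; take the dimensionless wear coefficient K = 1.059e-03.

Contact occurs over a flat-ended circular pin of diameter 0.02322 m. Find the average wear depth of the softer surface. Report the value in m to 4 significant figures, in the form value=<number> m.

value=3.089e-08 m

Intermediate values are displayed rounded; every step runs at full float precision — one last rounding: four significant digits.
Convert: Hardness H = 3.065 GPa = 3.065e+09 Pa.
Convert: Contact area A = π·d²/4 = π·(0.02322 m)²/4 = 4.235e-04 m².
SI base units throughout: W = 6.960 N, H = 3.065e+09 Pa, K = 1.059e-03.
The Archard volume V = K·W·L/H = 1.059e-03 · 6.960 · 5.440 / 3.065e+09 = 1.308e-11 m³.
Average depth h = V/A = 1.308e-11 / 4.235e-04 = 3.089e-08 m.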